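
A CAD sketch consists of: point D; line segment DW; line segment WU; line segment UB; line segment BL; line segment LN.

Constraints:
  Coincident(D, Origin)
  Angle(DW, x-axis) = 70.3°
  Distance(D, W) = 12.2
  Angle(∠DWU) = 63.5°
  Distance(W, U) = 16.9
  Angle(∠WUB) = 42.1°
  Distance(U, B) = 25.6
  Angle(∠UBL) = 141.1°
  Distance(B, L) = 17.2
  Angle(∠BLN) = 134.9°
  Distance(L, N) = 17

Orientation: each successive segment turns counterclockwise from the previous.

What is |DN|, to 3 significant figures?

37.6

D is at the origin; DW runs at 70.3° with length 12.2, so W = (4.11, 11.5). ∠DWU = 63.5° gives WU at -173° from the x-axis; with |WU| = 16.9, U = (-12.7, 9.48). ∠WUB = 42.1° gives UB at -35.3° from the x-axis; with |UB| = 25.6, B = (8.22, -5.31). ∠UBL = 141.1° gives BL at 3.60° from the x-axis; with |BL| = 17.2, L = (25.4, -4.23). ∠BLN = 134.9° gives LN at 48.7° from the x-axis; with |LN| = 17.0, N = (36.6, 8.54). Then |DN| = |N − D| = 37.6.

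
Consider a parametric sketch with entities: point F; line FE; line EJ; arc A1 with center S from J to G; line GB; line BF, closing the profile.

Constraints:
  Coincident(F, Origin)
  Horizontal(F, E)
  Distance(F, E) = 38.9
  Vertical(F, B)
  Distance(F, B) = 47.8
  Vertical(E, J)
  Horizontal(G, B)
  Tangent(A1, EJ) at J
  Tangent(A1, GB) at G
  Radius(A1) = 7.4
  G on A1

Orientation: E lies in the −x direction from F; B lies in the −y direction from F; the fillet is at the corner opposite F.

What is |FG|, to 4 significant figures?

57.25

The virtual corner opposite F is at (-38.90, -47.80). The tangent condition forces SJ to be normal to EJ and A1 meets GB tangentially, so SG is at right angles to GB, with radius 7.4, so the center S sits 7.4 in from both sides at S = (-31.50, -40.40). That places the tangent points at J = (-38.90, -40.40) on EJ and G = (-31.50, -47.80) on GB. Then |FG| = |G − F| = 57.25.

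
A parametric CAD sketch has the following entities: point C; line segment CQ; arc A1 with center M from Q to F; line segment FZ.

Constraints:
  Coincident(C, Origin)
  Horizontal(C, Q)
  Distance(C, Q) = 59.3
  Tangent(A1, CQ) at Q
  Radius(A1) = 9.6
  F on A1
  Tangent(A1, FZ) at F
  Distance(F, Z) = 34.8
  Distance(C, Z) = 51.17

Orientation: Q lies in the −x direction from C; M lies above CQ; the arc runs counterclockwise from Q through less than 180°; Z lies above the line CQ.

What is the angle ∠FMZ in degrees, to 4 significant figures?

74.58°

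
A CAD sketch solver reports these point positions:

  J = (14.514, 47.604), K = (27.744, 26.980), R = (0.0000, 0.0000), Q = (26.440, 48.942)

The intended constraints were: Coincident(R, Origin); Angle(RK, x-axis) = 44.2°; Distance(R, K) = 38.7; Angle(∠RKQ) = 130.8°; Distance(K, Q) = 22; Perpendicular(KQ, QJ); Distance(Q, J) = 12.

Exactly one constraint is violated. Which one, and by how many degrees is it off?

Perpendicular(KQ, QJ) — off by 3.00°.

R = (0.00, 0.00) ✓; RK at 44.20° ✓; |RK| = 38.70 ✓; ∠RKQ = 130.8° ✓; |KQ| = 22.00 ✓; ∠(KQ, QJ) = 93.00° ✗; |QJ| = 12.00 ✓.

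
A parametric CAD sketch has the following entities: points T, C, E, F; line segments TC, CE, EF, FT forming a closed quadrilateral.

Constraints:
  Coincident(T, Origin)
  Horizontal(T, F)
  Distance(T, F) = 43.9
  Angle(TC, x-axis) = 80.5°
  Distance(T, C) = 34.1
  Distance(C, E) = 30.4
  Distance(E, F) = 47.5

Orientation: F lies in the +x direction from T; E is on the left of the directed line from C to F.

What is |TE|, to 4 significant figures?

57.01

T is at the origin; T and F share the same y with |TF| = 43.9 and F in +x, so F = (43.9, 0). TC runs at 80.5° with |TC| = 34.1, so C = (5.628, 33.63). E is determined by |CE| = 30.4 and |EF| = 47.5 together: it lies at the intersection of circle(C, 30.4) and circle(F, 47.5). With |CF| = 50.95, the foot of the radical line on CF is 12.40 from C and the perpendicular offset is √(30.4² − 12.40²) = 27.76. Taking the left-of-CF solution: E = (33.27, 46.29).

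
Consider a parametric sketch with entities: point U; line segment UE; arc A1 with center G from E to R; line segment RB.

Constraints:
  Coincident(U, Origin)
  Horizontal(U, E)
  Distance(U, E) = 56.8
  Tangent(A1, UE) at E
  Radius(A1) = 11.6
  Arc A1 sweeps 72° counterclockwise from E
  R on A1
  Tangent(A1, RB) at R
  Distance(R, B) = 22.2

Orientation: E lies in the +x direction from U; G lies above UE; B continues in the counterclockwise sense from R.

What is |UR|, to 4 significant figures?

68.30

U is at the origin; U and E share the same y with |UE| = 56.8 and E on the +x side, so E = (56.80, 0.000). Tangency of A1 to UE means the radius GE is perpendicular to UE, so G = E + (0, 11.6) = (56.80, 11.60). On A1, E sits at bearing -90° from G; a 72° counterclockwise sweep puts R at bearing -18°, so R = G + 11.6·(cos -18°, sin -18°) = (67.83, 8.015). Then |UR| = |R − U| = 68.30.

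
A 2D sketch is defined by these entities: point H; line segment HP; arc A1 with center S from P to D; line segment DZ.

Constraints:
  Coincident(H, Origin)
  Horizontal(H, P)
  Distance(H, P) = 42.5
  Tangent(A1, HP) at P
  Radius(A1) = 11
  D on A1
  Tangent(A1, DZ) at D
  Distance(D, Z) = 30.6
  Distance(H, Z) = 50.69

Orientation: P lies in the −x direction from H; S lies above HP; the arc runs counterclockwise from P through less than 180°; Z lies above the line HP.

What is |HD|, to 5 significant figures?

33.189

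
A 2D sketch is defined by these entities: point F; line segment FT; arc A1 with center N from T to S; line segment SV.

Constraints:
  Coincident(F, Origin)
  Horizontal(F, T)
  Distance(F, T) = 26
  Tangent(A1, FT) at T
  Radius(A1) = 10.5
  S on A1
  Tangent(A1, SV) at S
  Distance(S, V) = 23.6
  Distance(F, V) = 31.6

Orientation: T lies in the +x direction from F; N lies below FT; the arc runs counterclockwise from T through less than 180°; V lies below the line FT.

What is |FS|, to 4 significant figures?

17.62

Checks: |NS| = 10.50 ✓; ∠(NS, SV) = 90.00° ✓; |SV| = 23.60 ✓; |FV| = 31.60 ✓.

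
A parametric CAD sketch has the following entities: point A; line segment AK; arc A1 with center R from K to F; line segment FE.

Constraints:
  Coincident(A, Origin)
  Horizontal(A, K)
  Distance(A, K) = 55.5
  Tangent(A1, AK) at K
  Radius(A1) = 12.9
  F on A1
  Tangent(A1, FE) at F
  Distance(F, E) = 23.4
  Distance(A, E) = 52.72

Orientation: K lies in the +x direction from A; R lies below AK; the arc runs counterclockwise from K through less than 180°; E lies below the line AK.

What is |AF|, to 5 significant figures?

44.172

Checks: |RF| = 12.90 ✓; ∠(RF, FE) = 90.00° ✓; |FE| = 23.40 ✓; |AE| = 52.72 ✓.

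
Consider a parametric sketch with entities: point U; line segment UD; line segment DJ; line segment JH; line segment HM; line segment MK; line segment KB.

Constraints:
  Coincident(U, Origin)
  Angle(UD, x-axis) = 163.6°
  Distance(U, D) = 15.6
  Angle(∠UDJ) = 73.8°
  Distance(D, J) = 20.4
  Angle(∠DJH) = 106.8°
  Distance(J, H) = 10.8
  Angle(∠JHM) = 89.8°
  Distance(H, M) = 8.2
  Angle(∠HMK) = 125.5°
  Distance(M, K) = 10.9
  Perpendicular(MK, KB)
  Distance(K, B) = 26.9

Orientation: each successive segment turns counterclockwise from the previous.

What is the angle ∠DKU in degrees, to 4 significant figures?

113.5°

U is at the origin; UD runs at 163.6° with length 15.6, so D = (-14.97, 4.405). ∠UDJ = 73.8° gives DJ at -90.20° from the x-axis; with |DJ| = 20.4, J = (-15.04, -16.00). ∠DJH = 106.8° gives JH at -17.00° from the x-axis; with |JH| = 10.8, H = (-4.708, -19.15). ∠JHM = 89.8° gives HM at 73.20° from the x-axis; with |HM| = 8.2, M = (-2.338, -11.30). ∠HMK = 125.5° gives MK at 127.7° from the x-axis; with |MK| = 10.9, K = (-9.004, -2.679). Then cos ∠DKU = KD·KU / (|KD||KU|), giving 113.5°.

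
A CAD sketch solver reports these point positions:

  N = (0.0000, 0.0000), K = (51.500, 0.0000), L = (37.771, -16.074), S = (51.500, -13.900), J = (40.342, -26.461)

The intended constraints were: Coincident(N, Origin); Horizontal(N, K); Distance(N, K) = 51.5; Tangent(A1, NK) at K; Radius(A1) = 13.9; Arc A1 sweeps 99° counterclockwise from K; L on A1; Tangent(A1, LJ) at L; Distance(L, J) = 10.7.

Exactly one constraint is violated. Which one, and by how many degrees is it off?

Tangent(A1, LJ) at L — off by 4.90°.

N = (0.00, 0.00) ✓; N.y = 0.00, K.y = 0.00 ✓; |NK| = 51.50 ✓; ∠(SK, KN) = 90.00° ✓; |SK| = 13.90 ✓; bearing(S→L) − bearing(S→K) = 99.00° ✓; |SL| = 13.90 ✓; ∠(SL, LJ) = 85.10° ✗; |LJ| = 10.70 ✓.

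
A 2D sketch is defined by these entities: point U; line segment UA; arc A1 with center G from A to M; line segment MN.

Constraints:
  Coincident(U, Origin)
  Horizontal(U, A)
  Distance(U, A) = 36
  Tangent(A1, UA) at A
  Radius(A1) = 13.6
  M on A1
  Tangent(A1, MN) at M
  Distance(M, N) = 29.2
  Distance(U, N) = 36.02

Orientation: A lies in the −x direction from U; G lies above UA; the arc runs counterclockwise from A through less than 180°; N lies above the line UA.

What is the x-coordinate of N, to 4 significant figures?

-11.25

Checks: |GM| = 13.60 ✓; ∠(GM, MN) = 90.00° ✓; |MN| = 29.20 ✓; |UN| = 36.02 ✓.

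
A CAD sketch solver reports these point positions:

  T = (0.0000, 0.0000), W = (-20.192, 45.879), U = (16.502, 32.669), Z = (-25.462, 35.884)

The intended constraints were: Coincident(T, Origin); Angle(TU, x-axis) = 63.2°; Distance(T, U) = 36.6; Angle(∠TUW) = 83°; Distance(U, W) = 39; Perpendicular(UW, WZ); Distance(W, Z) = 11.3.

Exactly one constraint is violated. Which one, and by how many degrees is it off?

Perpendicular(UW, WZ) — off by 8.00°.

T = (0.00, 0.00) ✓; TU at 63.20° ✓; |TU| = 36.60 ✓; ∠TUW = 83.00° ✓; |UW| = 39.00 ✓; ∠(UW, WZ) = 82.00° ✗; |WZ| = 11.30 ✓.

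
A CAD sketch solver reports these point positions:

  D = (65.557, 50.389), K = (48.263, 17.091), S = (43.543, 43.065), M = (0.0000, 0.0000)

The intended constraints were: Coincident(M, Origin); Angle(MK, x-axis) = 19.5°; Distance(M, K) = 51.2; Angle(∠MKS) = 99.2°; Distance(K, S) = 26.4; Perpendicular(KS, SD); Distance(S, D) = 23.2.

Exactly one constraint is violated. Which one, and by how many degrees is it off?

Perpendicular(KS, SD) — off by 8.10°.

M = (0.00, 0.00) ✓; MK at 19.50° ✓; |MK| = 51.20 ✓; ∠MKS = 99.20° ✓; |KS| = 26.40 ✓; ∠(KS, SD) = 81.90° ✗; |SD| = 23.20 ✓.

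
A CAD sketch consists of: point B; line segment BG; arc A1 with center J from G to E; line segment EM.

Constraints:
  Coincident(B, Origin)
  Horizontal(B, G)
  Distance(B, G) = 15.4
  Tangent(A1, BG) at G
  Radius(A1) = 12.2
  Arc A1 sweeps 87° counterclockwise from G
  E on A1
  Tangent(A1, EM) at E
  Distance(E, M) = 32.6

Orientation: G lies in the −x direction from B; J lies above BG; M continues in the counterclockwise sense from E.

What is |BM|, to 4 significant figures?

44.14

B is at the origin; BG is horizontal with |BG| = 15.4 and G on the −x side, so G = (-15.40, 0.000). Tangency of A1 to BG means the radius JG is perpendicular to BG, so J = G + (0, 12.2) = (-15.40, 12.20). On A1, G sits at bearing -90° from J; an 87° counterclockwise sweep puts E at bearing -3°, so E = J + 12.2·(cos -3°, sin -3°) = (-3.217, 11.56). The tangent condition forces JE to be normal to EM, so EM runs along (−sin -3°, cos -3°); with |EM| = 32.6, M = (-1.511, 44.12). Then |BM| = |M − B| = 44.14.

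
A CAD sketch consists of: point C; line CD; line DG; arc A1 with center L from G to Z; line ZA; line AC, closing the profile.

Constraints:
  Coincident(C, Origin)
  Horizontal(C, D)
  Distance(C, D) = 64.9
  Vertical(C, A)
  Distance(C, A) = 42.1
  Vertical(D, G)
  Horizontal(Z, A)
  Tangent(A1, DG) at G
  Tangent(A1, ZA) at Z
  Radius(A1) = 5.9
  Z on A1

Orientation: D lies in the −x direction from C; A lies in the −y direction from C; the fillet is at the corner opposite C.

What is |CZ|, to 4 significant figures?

72.48

C is at the origin; CD is horizontal with |CD| = 64.9 and D on the −x side, so D = (-64.90, 0.000). C and A share the same x with |CA| = 42.1 and A on the −y side, so A = (0.000, -42.10). The virtual corner opposite C is at (-64.90, -42.10). The tangent condition forces LG to be normal to DG and tangency of A1 to ZA means the radius LZ is perpendicular to ZA, with radius 5.9, so the center L sits 5.9 in from both sides at L = (-59.00, -36.20). That places the tangent points at G = (-64.90, -36.20) on DG and Z = (-59.00, -42.10) on ZA. Then |CZ| = |Z − C| = 72.48.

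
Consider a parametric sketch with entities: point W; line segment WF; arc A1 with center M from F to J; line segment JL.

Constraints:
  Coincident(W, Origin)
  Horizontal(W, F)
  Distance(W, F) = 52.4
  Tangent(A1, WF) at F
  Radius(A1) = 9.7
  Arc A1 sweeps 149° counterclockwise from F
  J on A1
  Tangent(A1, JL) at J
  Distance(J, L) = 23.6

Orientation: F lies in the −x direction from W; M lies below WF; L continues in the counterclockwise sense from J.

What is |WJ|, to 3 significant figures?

60.2

W is at the origin; W and F share the same y with |WF| = 52.4 and F on the −x side, so F = (-52.4, 0.00). Tangency of A1 to WF means the radius MF is perpendicular to WF, so M = F + (0, -9.7) = (-52.4, -9.70). On A1, F sits at bearing 90° from M; a 149° counterclockwise sweep puts J at bearing 239°, so J = M + 9.7·(cos 239°, sin 239°) = (-57.4, -18.0). Then |WJ| = |J − W| = 60.2.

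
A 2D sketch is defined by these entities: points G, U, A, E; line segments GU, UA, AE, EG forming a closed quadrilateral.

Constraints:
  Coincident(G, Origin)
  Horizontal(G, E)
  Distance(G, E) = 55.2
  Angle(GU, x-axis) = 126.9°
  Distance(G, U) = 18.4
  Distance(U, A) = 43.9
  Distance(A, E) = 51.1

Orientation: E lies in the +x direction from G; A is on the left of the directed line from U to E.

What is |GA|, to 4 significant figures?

47.43

Checks: GU at 126.9° ✓; |UA| = 43.90 ✓; |AE| = 51.10 ✓.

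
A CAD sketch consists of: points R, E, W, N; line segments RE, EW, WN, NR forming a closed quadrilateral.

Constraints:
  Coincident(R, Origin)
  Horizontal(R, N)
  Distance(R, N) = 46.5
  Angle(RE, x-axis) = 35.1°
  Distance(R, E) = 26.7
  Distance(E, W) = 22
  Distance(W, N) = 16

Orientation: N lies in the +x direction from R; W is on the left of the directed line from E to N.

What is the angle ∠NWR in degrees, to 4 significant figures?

79.78°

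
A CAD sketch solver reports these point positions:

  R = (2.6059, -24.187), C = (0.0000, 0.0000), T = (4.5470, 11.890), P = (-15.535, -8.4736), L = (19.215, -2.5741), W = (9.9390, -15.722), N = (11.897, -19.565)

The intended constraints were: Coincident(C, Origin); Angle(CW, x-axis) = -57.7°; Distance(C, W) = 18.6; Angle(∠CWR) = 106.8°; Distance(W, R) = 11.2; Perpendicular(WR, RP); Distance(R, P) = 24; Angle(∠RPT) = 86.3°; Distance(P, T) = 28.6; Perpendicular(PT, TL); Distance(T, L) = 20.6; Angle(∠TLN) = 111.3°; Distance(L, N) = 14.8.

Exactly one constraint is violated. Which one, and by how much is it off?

Distance(L, N) = 14.8 — off by 3.70.

C = (0.00, 0.00) ✓; CW at -57.70° ✓; |CW| = 18.60 ✓; ∠CWR = 106.8° ✓; |WR| = 11.20 ✓; ∠(WR, RP) = 90.00° ✓; |RP| = 24.00 ✓; ∠RPT = 86.30° ✓; |PT| = 28.60 ✓; ∠(PT, TL) = 90.00° ✓; |TL| = 20.60 ✓; ∠TLN = 111.3° ✓; |LN| = 18.50 ✗.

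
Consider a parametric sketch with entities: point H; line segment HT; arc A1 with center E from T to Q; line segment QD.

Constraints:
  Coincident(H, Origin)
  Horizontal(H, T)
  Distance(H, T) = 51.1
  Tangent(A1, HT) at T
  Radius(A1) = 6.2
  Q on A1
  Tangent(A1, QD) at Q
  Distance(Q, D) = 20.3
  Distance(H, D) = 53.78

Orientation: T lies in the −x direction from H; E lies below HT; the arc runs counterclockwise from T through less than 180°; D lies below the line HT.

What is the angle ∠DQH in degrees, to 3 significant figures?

69.9°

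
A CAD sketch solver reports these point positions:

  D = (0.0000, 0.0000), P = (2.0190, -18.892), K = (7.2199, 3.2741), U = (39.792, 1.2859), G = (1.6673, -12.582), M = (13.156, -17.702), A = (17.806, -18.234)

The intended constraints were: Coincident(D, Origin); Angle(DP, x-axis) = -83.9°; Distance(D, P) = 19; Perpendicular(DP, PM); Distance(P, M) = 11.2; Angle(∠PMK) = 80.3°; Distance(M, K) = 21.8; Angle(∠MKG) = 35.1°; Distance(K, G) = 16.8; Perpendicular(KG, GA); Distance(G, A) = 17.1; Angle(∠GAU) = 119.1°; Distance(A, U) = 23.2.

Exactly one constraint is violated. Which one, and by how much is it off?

Distance(A, U) = 23.2 — off by 6.20.

D = (0.00, 0.00) ✓; DP at -83.90° ✓; |DP| = 19.00 ✓; ∠(DP, PM) = 90.00° ✓; |PM| = 11.20 ✓; ∠PMK = 80.30° ✓; |MK| = 21.80 ✓; ∠MKG = 35.10° ✓; |KG| = 16.80 ✓; ∠(KG, GA) = 90.00° ✓; |GA| = 17.10 ✓; ∠GAU = 119.1° ✓; |AU| = 29.40 ✗.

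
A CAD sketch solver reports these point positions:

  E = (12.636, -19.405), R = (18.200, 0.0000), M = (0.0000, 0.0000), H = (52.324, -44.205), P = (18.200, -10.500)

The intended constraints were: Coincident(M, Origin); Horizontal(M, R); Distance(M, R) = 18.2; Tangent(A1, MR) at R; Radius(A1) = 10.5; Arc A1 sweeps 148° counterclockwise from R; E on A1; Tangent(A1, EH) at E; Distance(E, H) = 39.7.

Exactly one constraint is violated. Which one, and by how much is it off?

Distance(E, H) = 39.7 — off by 7.10.

M = (0.00, 0.00) ✓; M.y = 0.00, R.y = 0.00 ✓; |MR| = 18.20 ✓; ∠(PR, RM) = 90.00° ✓; |PR| = 10.50 ✓; bearing(P→E) − bearing(P→R) = 148.0° ✓; |PE| = 10.50 ✓; ∠(PE, EH) = 90.00° ✓; |EH| = 46.80 ✗.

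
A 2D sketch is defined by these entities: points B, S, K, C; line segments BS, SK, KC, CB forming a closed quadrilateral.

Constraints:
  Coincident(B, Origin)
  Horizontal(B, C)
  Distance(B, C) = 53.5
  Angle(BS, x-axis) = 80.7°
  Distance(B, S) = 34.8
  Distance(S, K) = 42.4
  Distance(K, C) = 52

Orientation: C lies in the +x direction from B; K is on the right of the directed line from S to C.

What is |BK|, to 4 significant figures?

8.187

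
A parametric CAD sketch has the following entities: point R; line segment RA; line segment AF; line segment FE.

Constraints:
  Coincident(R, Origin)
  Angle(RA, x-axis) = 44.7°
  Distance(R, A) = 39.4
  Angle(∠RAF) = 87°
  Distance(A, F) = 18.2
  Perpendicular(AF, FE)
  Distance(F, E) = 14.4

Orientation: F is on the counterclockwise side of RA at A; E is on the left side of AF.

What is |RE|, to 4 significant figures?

29.71

R is at the origin; RA runs at 44.7° with length 39.4, so A = 39.4·(cos 44.7°, sin 44.7°) = (28.01, 27.71). ∠RAF = 87.0°, so AF runs at 44.7° + (180° − 87.0°) = 137.7° from the x-axis; with |AF| = 18.2, F = A + 18.2·(cos 137.7°, sin 137.7°) = (14.54, 39.96). The perpendicularity gives FE at right angles to AF; with |FE| = 14.4 on the left of AF, E = F + 14.4·(-0.6730, -0.7396) = (4.853, 29.31). Then |RE| = |E − R| = 29.71.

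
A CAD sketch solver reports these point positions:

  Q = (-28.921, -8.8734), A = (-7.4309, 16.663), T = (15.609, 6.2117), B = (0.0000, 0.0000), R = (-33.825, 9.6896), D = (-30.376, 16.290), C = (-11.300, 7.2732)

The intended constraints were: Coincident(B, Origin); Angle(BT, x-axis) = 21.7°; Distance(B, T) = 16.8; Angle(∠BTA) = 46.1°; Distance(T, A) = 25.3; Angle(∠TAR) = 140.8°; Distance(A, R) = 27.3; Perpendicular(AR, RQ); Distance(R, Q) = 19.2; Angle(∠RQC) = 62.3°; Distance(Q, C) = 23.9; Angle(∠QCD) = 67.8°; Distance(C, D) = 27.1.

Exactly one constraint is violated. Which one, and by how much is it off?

Distance(C, D) = 27.1 — off by 6.00.

B = (0.00, 0.00) ✓; BT at 21.70° ✓; |BT| = 16.80 ✓; ∠BTA = 46.10° ✓; |TA| = 25.30 ✓; ∠TAR = 140.8° ✓; |AR| = 27.30 ✓; ∠(AR, RQ) = 90.00° ✓; |RQ| = 19.20 ✓; ∠RQC = 62.30° ✓; |QC| = 23.90 ✓; ∠QCD = 67.80° ✓; |CD| = 21.10 ✗.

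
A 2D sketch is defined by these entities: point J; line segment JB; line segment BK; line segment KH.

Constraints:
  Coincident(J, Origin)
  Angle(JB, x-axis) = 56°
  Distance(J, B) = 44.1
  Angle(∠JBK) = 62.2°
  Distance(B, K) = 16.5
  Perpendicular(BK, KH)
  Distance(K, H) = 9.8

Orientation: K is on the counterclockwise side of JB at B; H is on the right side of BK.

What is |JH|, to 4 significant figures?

48.98

J is at the origin; JB runs at 56.0° with length 44.1, so B = 44.1·(cos 56.0°, sin 56.0°) = (24.66, 36.56). ∠JBK = 62.2°, so BK runs at 56.0° + (180° − 62.2°) = 173.8° from the x-axis; with |BK| = 16.5, K = B + 16.5·(cos 173.8°, sin 173.8°) = (8.257, 38.34). BK ⟂ KH; with |KH| = 9.8 on the right of BK, H = K + 9.8·(0.1080, 0.9942) = (9.315, 48.09). Then |JH| = |H − J| = 48.98.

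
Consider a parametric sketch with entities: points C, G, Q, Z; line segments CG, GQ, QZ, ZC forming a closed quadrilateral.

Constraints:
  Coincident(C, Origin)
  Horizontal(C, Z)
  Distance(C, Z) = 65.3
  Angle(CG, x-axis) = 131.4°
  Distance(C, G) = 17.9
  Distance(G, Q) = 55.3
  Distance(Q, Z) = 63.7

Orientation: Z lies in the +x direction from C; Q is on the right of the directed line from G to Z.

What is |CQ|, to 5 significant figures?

38.284

Checks: |GQ| = 55.30 ✓; |QZ| = 63.70 ✓.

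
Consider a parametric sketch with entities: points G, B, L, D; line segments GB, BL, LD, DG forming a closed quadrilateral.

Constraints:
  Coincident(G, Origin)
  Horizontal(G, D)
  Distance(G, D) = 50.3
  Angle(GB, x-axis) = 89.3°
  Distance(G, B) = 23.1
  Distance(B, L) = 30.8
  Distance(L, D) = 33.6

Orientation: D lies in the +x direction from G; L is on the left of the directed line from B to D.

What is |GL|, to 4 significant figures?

41.18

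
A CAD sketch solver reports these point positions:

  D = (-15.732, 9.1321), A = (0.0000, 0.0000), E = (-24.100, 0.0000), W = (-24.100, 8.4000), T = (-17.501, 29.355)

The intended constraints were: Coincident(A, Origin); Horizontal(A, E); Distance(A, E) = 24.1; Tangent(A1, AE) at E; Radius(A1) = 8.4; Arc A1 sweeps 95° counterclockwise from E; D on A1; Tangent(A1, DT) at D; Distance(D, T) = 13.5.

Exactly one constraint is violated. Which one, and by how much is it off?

Distance(D, T) = 13.5 — off by 6.80.

A = (0.00, 0.00) ✓; A.y = 0.00, E.y = 0.00 ✓; |AE| = 24.10 ✓; ∠(WE, EA) = 90.00° ✓; |WE| = 8.400 ✓; bearing(W→D) − bearing(W→E) = 95.00° ✓; |WD| = 8.400 ✓; ∠(WD, DT) = 90.00° ✓; |DT| = 20.30 ✗.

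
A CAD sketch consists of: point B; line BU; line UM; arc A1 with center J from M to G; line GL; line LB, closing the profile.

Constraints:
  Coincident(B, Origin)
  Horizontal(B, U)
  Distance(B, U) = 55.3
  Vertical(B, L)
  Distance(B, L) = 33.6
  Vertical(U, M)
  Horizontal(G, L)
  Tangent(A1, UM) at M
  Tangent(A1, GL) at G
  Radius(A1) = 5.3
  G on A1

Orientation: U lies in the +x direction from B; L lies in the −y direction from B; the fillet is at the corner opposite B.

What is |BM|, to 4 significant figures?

62.12

B is at the origin; B and U share the same y with |BU| = 55.3 and U on the +x side, so U = (55.30, 0.000). B and L share the same x with |BL| = 33.6 and L on the −y side, so L = (0.000, -33.60). The virtual corner opposite B is at (55.30, -33.60). A1 meets UM tangentially, so JM is at right angles to UM and A1 meets GL tangentially, so JG is at right angles to GL, with radius 5.3, so the center J sits 5.3 in from both sides at J = (50.00, -28.30). That places the tangent points at M = (55.30, -28.30) on UM and G = (50.00, -33.60) on GL. Then |BM| = |M − B| = 62.12.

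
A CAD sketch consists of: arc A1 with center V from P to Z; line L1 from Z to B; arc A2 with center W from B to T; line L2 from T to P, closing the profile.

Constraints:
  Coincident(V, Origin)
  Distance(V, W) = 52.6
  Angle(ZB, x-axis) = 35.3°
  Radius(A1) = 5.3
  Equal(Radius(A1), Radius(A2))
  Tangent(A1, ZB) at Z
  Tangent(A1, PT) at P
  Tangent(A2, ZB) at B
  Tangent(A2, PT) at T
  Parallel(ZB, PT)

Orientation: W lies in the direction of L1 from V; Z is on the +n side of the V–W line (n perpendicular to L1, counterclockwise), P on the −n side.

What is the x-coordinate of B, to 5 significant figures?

39.866

Tangency of A1 to both parallel lines with radius 5.3 puts Z and P at V ± 5.3·n: Z = (-3.0626, 4.3255), P = (3.0626, -4.3255). Equal radii place B and T the same way about W: B = W + 5.3·n = (39.866, 34.721), T = W − 5.3·n = (45.991, 26.070). So B.x = 39.866.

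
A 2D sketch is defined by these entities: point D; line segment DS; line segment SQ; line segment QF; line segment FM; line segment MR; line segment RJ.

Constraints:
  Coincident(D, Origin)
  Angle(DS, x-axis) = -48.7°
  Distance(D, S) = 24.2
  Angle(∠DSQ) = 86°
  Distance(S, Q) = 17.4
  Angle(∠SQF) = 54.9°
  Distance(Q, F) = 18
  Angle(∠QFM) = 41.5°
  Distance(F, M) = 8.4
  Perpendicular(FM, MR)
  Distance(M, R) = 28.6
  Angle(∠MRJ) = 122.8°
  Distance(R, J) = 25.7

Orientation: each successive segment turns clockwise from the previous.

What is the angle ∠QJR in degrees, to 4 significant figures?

16.11°

FM is perpendicular to MR, so MR runs at -136.3°; with |MR| = 28.6, R = (-13.43, -36.57). ∠MRJ = 122.8° gives RJ at 166.5° from the x-axis; with |RJ| = 25.7, J = (-38.42, -30.57). Then cos ∠QJR = JQ·JR / (|JQ||JR|), giving 16.11°.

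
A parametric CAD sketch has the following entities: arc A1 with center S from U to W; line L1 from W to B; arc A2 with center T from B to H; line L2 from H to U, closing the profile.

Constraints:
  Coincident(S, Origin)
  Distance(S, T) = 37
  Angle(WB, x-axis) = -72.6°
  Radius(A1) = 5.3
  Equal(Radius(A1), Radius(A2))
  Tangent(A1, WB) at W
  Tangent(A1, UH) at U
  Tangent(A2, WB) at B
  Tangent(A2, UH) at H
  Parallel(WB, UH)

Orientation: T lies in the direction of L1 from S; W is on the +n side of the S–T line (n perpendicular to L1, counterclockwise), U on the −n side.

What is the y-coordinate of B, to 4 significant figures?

-33.72

Tangency of A1 to both parallel lines with radius 5.3 puts W and U at S ± 5.3·n: W = (5.057, 1.585), U = (-5.057, -1.585). Equal radii place B and H the same way about T: B = T + 5.3·n = (16.12, -33.72), H = T − 5.3·n = (6.007, -36.89). So B.y = -33.72.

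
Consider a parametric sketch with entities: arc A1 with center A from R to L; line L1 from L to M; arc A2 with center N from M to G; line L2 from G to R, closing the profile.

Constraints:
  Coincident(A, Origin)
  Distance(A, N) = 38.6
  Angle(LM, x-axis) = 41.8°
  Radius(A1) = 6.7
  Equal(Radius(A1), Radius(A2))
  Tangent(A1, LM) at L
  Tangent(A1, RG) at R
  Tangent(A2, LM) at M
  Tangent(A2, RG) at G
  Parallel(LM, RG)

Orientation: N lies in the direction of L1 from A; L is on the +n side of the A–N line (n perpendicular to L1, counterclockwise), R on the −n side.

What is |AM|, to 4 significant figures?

39.18

The slot axis is L1's direction at 41.8°, so u = (cos 41.8°, sin 41.8°) = (0.7455, 0.6665) and n = (−sin 41.8°, cos 41.8°) = (-0.6665, 0.7455). A is at the origin and N lies 38.6 along u from A, so N = 38.6·u = (28.78, 25.73). Tangency of A1 to both parallel lines with radius 6.7 puts L and R at A ± 6.7·n: L = (-4.466, 4.995), R = (4.466, -4.995). Equal radii place M and G the same way about N: M = N + 6.7·n = (24.31, 30.72), G = N − 6.7·n = (33.24, 20.73). Then |AM| = |M − A| = 39.18.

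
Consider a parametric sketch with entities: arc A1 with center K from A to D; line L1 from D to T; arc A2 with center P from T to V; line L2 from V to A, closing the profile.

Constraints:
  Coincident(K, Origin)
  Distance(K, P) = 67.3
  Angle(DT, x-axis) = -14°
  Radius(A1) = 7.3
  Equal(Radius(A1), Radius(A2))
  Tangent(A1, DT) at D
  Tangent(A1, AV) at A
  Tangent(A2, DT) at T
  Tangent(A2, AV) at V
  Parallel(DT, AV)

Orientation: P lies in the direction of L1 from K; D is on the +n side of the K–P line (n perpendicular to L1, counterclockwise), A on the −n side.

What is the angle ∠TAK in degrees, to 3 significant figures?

77.8°

The slot axis is L1's direction at -14.0°, so u = (cos -14.0°, sin -14.0°) = (0.970, -0.242) and n = (−sin -14.0°, cos -14.0°) = (0.242, 0.970). K is at the origin and P lies 67.3 along u from K, so P = 67.3·u = (65.3, -16.3). Tangency of A1 to both parallel lines with radius 7.3 puts D and A at K ± 7.3·n: D = (1.77, 7.08), A = (-1.77, -7.08). Equal radii place T and V the same way about P: T = P + 7.3·n = (67.1, -9.20), V = P − 7.3·n = (63.5, -23.4). Then cos ∠TAK = AT·AK / (|AT||AK|), giving 77.8°.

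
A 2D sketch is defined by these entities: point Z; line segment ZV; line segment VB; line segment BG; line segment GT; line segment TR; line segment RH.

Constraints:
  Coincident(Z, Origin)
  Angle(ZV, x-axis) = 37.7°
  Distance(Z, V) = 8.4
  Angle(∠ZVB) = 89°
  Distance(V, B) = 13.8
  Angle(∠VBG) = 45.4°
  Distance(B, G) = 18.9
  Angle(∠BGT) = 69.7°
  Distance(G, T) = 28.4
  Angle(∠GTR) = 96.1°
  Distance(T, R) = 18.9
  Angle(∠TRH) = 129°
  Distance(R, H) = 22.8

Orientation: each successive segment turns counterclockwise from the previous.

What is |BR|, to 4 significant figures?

23.88

Z is at the origin; ZV runs at 37.7° with length 8.4, so V = (6.646, 5.137). ∠ZVB = 89.0° gives VB at 128.7° from the x-axis; with |VB| = 13.8, B = (-1.982, 15.91). ∠VBG = 45.4° gives BG at -96.70° from the x-axis; with |BG| = 18.9, G = (-4.187, -2.864). ∠BGT = 69.7° gives GT at 13.60° from the x-axis; with |GT| = 28.4, T = (23.42, 3.814). ∠GTR = 96.1° gives TR at 97.50° from the x-axis; with |TR| = 18.9, R = (20.95, 22.55). Then |BR| = |R − B| = 23.88.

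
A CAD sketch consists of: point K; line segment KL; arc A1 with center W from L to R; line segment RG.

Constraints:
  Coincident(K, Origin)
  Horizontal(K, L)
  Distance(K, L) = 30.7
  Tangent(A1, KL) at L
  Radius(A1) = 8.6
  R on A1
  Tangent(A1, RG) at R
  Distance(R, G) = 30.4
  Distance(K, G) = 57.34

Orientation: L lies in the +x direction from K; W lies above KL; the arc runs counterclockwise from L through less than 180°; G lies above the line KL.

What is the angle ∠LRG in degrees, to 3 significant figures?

139°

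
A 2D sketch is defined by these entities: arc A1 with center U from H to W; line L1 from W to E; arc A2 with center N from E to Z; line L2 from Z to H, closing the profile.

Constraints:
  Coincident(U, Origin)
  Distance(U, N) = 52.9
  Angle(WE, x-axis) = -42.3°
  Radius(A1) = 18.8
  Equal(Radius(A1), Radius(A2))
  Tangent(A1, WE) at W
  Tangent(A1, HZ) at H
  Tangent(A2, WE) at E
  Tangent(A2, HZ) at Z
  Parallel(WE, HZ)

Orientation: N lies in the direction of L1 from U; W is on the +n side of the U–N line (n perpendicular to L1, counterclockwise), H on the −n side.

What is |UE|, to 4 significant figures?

56.14

The slot axis is L1's direction at -42.3°, so u = (cos -42.3°, sin -42.3°) = (0.7396, -0.6730) and n = (−sin -42.3°, cos -42.3°) = (0.6730, 0.7396). U is at the origin and N lies 52.9 along u from U, so N = 52.9·u = (39.13, -35.60). Tangency of A1 to both parallel lines with radius 18.8 puts W and H at U ± 18.8·n: W = (12.65, 13.91), H = (-12.65, -13.91). Equal radii place E and Z the same way about N: E = N + 18.8·n = (51.78, -21.70), Z = N − 18.8·n = (26.47, -49.51). Then |UE| = |E − U| = 56.14.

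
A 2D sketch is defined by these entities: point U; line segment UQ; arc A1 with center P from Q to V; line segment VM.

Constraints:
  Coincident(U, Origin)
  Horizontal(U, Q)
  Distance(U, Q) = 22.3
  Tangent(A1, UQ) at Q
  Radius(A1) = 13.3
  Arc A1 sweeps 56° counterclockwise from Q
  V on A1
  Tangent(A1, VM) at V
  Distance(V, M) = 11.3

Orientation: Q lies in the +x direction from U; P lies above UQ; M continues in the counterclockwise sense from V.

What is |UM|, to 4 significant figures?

42.47

U is at the origin; U and Q share the same y with |UQ| = 22.3 and Q on the +x side, so Q = (22.30, 0.000). The tangent condition forces PQ to be normal to UQ, so P = Q + (0, 13.3) = (22.30, 13.30). On A1, Q sits at bearing -90° from P; a 56° counterclockwise sweep puts V at bearing -34°, so V = P + 13.3·(cos -34°, sin -34°) = (33.33, 5.863). Since A1 is tangent to VM there, PV ⟂ VM, so VM runs along (−sin -34°, cos -34°); with |VM| = 11.3, M = (39.65, 15.23). Then |UM| = |M − U| = 42.47.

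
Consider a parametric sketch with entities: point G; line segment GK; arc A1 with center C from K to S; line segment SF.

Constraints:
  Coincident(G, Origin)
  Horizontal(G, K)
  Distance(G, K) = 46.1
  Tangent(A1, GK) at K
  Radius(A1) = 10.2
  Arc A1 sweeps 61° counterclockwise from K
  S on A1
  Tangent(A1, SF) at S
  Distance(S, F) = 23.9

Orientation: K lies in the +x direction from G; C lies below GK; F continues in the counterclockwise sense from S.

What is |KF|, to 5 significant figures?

33.239

G is at the origin; GK is horizontal with |GK| = 46.1 and K on the +x side, so K = (46.100, 0.0000). A1 meets GK tangentially, so CK is at right angles to GK, so C = K + (0, -10.2) = (46.100, -10.200). On A1, K sits at bearing 90° from C; a 61° counterclockwise sweep puts S at bearing 151°, so S = C + 10.2·(cos 151°, sin 151°) = (37.179, -5.2549). Tangency of A1 to SF means the radius CS is perpendicular to SF, so SF runs along (−sin 151°, cos 151°); with |SF| = 23.9, F = (25.592, -26.158). Then |KF| = |F − K| = 33.239.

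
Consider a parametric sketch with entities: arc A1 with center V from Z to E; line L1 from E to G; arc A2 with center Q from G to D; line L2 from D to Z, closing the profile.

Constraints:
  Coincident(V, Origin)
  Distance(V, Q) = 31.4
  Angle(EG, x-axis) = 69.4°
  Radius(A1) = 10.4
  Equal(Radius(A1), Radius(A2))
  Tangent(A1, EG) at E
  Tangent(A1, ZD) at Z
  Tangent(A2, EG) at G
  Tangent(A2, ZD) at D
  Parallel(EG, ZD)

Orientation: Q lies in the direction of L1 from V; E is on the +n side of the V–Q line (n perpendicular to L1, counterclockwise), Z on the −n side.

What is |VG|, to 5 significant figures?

33.077

The slot axis is L1's direction at 69.4°, so u = (cos 69.4°, sin 69.4°) = (0.35184, 0.93606) and n = (−sin 69.4°, cos 69.4°) = (-0.93606, 0.35184). V is at the origin and Q lies 31.4 along u from V, so Q = 31.4·u = (11.048, 29.392). Tangency of A1 to both parallel lines with radius 10.4 puts E and Z at V ± 10.4·n: E = (-9.7350, 3.6592), Z = (9.7350, -3.6592). Equal radii place G and D the same way about Q: G = Q + 10.4·n = (1.3128, 33.051), D = Q − 10.4·n = (20.783, 25.733). Then |VG| = |G − V| = 33.077.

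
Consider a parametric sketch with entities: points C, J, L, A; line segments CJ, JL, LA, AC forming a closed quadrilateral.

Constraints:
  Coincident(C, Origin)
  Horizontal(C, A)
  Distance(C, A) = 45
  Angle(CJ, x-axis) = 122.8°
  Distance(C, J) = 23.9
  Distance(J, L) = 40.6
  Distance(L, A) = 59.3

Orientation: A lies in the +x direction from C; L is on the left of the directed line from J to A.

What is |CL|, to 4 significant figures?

52.40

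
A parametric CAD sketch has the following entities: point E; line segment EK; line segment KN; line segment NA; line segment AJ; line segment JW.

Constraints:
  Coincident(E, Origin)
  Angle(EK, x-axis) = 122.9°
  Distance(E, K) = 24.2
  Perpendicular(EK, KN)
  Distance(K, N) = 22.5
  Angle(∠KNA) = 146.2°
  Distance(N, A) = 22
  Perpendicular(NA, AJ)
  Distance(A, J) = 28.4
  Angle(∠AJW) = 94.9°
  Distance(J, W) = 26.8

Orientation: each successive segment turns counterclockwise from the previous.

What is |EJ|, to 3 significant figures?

27.6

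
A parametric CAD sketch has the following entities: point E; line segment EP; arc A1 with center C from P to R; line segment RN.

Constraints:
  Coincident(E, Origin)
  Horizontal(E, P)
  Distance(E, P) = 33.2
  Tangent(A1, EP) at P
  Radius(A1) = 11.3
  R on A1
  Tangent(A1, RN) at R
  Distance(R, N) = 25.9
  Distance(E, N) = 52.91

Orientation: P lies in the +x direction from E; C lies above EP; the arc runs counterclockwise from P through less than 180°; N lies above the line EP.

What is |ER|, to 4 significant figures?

46.37

Checks: |CP| = 11.30 ✓; |CR| = 11.30 ✓; ∠(CR, RN) = 90.00° ✓; |RN| = 25.90 ✓; |EN| = 52.91 ✓.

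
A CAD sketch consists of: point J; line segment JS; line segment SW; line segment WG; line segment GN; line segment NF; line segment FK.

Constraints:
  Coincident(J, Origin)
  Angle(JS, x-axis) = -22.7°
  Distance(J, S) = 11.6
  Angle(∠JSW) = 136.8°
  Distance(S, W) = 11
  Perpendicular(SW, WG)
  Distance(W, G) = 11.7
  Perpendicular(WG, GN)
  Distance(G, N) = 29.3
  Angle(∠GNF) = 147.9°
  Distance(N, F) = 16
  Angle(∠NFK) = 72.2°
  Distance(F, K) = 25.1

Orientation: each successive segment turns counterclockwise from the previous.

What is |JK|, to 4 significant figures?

21.33

∠GNF = 147.9° gives NF at -127.4° from the x-axis; with |NF| = 16.0, F = (-20.26, -12.64). ∠NFK = 72.2° gives FK at -19.60° from the x-axis; with |FK| = 25.1, K = (3.391, -21.06). Then |JK| = |K − J| = 21.33.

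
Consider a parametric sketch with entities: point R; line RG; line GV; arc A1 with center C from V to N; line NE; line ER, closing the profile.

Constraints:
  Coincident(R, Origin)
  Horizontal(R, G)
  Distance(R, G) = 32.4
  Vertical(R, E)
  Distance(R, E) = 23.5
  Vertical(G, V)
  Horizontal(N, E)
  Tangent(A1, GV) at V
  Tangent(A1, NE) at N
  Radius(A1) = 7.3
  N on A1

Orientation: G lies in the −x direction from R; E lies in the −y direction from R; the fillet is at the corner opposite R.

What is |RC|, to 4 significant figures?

29.87

R is at the origin; R and G share the same y with |RG| = 32.4 and G on the −x side, so G = (-32.40, 0.000). RE is vertical with |RE| = 23.5 and E on the −y side, so E = (0.000, -23.50). The virtual corner opposite R is at (-32.40, -23.50). The tangent condition forces CV to be normal to GV and the tangent condition forces CN to be normal to NE, with radius 7.3, so the center C sits 7.3 in from both sides at C = (-25.10, -16.20). Then |RC| = |C − R| = 29.87.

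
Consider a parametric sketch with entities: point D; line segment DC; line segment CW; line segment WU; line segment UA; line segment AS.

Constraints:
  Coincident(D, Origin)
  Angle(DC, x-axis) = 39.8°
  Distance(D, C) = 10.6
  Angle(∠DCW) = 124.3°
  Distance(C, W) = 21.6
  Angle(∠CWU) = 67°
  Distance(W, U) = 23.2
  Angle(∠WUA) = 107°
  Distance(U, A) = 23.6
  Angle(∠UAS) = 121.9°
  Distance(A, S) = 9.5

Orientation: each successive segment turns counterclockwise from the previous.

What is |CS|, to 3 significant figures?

18.3

D is at the origin; DC runs at 39.8° with length 10.6, so C = (8.14, 6.79). ∠DCW = 124.3° gives CW at 95.5° from the x-axis; with |CW| = 21.6, W = (6.07, 28.3). ∠CWU = 67.0° gives WU at -152° from the x-axis; with |WU| = 23.2, U = (-14.3, 17.2). ∠WUA = 107.0° gives UA at -78.5° from the x-axis; with |UA| = 23.6, A = (-9.61, -5.91). ∠UAS = 121.9° gives AS at -20.4° from the x-axis; with |AS| = 9.5, S = (-0.706, -9.22). Then |CS| = |S − C| = 18.3.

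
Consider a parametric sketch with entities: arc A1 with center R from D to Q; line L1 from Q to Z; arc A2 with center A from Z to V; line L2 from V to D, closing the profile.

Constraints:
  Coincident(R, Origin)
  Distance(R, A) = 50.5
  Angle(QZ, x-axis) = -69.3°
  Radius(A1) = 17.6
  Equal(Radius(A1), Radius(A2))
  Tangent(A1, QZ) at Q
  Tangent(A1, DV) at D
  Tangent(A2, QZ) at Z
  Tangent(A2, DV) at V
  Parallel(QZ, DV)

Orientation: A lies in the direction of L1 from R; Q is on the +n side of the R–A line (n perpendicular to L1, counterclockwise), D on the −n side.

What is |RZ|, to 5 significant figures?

53.479

The slot axis is L1's direction at -69.3°, so u = (cos -69.3°, sin -69.3°) = (0.35347, -0.93544) and n = (−sin -69.3°, cos -69.3°) = (0.93544, 0.35347). R is at the origin and A lies 50.5 along u from R, so A = 50.5·u = (17.850, -47.240). Tangency of A1 to both parallel lines with radius 17.6 puts Q and D at R ± 17.6·n: Q = (16.464, 6.2212), D = (-16.464, -6.2212). Equal radii place Z and V the same way about A: Z = A + 17.6·n = (34.314, -41.019), V = A − 17.6·n = (1.3867, -53.461). Then |RZ| = |Z − R| = 53.479.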